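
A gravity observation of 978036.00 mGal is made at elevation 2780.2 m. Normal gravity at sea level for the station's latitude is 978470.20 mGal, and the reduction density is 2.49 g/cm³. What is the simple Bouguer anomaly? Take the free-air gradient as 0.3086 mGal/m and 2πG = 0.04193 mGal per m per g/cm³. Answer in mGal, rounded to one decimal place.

133.5

Free-air correction = 0.3086 × 2780.2 = 857.97 mGal
Free-air anomaly = 978036.00 − 978470.20 + (857.97) = 423.77 mGal
Bouguer slab correction = 0.04193 × 2.49 × 2780.2 = 290.27 mGal
Simple Bouguer anomaly = 423.77 − (290.27) = 133.50 mGal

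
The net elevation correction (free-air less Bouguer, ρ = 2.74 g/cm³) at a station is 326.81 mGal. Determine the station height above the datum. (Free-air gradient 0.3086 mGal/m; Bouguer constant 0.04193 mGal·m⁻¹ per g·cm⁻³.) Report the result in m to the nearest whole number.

1687

Combined gradient = 0.3086 − 0.04193 × 2.74 = 0.1937118 mGal/m
h = 326.81 / 0.1937118 = 1687.09 m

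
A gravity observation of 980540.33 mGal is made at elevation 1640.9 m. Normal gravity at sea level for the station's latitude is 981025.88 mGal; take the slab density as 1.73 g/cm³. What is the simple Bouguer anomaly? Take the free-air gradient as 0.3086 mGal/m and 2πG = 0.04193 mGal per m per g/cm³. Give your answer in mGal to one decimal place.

Free-air correction = 0.3086 × 1640.9 = 506.38 mGal
Free-air anomaly = 980540.33 − 981025.88 + (506.38) = 20.83 mGal
Bouguer slab correction = 0.04193 × 1.73 × 1640.9 = 119.03 mGal
Simple Bouguer anomaly = 20.83 − (119.03) = -98.20 mGal

-98.2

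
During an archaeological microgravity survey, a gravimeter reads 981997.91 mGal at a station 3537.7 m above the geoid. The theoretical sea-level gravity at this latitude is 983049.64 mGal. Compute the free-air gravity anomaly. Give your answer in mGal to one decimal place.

40.0

Free-air correction = 0.3086 × 3537.7 = 1091.73 mGal
Free-air anomaly = 981997.91 − 983049.64 + (1091.73) = 40.00 mGal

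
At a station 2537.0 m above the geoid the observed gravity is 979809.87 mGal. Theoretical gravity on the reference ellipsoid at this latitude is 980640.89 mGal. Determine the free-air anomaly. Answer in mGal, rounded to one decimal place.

-48.1

Free-air correction = 0.3086 × 2537.0 = 782.92 mGal
Free-air anomaly = 979809.87 − 980640.89 + (782.92) = -48.10 mGal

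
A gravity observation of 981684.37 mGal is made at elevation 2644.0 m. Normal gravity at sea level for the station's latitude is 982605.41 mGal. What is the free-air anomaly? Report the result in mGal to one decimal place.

Free-air correction = 0.3086 × 2644.0 = 815.94 mGal
Free-air anomaly = 981684.37 − 982605.41 + (815.94) = -105.10 mGal

-105.1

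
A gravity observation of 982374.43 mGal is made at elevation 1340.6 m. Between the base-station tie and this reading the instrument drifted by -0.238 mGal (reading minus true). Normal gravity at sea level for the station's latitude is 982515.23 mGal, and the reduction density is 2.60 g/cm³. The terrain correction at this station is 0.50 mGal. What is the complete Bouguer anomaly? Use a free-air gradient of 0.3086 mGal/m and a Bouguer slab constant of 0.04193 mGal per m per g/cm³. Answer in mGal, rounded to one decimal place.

Drift-corrected reading = 982374.43 − (-0.238) = 982374.668 mGal
Free-air correction = 0.3086 × 1340.6 = 413.71 mGal
Free-air anomaly = 982374.668 − 982515.23 + (413.71) = 273.148 mGal
Bouguer slab correction = 0.04193 × 2.60 × 1340.6 = 146.15 mGal
Simple Bouguer anomaly = 273.148 − (146.15) = 126.998 mGal
Complete Bouguer anomaly = 126.998 + 0.50 = 127.498 mGal

127.5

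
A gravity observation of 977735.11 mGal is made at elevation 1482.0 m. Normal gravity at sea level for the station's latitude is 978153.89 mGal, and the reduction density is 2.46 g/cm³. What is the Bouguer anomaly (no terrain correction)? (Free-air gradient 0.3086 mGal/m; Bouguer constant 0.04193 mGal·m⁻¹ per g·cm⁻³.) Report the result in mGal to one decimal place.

-114.3

Free-air correction = 0.3086 × 1482.0 = 457.35 mGal
Free-air anomaly = 977735.11 − 978153.89 + (457.35) = 38.57 mGal
Bouguer slab correction = 0.04193 × 2.46 × 1482.0 = 152.87 mGal
Simple Bouguer anomaly = 38.57 − (152.87) = -114.30 mGal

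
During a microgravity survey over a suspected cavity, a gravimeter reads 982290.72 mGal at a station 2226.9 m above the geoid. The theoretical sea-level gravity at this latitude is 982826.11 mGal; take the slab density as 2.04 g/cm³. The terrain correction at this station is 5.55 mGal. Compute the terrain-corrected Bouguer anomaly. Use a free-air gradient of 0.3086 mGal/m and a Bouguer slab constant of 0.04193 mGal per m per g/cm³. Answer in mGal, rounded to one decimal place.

Free-air correction = 0.3086 × 2226.9 = 687.22 mGal
Free-air anomaly = 982290.72 − 982826.11 + (687.22) = 151.83 mGal
Bouguer slab correction = 0.04193 × 2.04 × 2226.9 = 190.48 mGal
Simple Bouguer anomaly = 151.83 − (190.48) = -38.65 mGal
Complete Bouguer anomaly = -38.65 + 5.55 = -33.10 mGal

-33.1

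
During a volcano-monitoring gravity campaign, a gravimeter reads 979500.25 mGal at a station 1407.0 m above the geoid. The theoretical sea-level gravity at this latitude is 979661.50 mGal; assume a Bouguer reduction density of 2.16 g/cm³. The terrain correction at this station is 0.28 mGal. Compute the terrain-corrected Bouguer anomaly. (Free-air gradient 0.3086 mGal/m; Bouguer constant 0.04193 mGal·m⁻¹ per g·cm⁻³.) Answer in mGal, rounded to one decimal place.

145.8

Free-air correction = 0.3086 × 1407.0 = 434.20 mGal
Free-air anomaly = 979500.25 − 979661.50 + (434.20) = 272.95 mGal
Bouguer slab correction = 0.04193 × 2.16 × 1407.0 = 127.43 mGal
Simple Bouguer anomaly = 272.95 − (127.43) = 145.52 mGal
Complete Bouguer anomaly = 145.52 + 0.28 = 145.80 mGal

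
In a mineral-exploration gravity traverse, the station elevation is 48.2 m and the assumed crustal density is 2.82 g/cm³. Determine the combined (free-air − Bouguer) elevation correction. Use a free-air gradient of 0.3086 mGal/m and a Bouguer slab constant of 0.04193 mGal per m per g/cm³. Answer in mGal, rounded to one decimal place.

9.2

Combined gradient = 0.3086 − 0.04193 × 2.82 = 0.1903574 mGal/m
Combined elevation correction = 0.1903574 × 48.2 = 9.2 mGal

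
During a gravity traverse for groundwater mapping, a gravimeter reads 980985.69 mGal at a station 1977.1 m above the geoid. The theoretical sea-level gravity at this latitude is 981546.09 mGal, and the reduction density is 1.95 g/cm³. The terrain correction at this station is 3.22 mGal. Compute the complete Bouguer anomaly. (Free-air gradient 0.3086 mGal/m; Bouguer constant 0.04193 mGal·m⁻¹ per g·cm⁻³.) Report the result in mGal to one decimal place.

Free-air correction = 0.3086 × 1977.1 = 610.13 mGal
Free-air anomaly = 980985.69 − 981546.09 + (610.13) = 49.73 mGal
Bouguer slab correction = 0.04193 × 1.95 × 1977.1 = 161.65 mGal
Simple Bouguer anomaly = 49.73 − (161.65) = -111.92 mGal
Complete Bouguer anomaly = -111.92 + 3.22 = -108.70 mGal

-108.7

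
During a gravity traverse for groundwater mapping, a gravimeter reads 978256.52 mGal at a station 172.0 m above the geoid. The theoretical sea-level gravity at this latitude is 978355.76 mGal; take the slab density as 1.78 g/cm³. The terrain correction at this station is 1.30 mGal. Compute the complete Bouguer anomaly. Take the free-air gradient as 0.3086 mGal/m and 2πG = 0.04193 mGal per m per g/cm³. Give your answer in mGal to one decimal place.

-57.7

Free-air correction = 0.3086 × 172.0 = 53.08 mGal
Free-air anomaly = 978256.52 − 978355.76 + (53.08) = -46.16 mGal
Bouguer slab correction = 0.04193 × 1.78 × 172.0 = 12.84 mGal
Simple Bouguer anomaly = -46.16 − (12.84) = -59.00 mGal
Complete Bouguer anomaly = -59.00 + 1.30 = -57.70 mGal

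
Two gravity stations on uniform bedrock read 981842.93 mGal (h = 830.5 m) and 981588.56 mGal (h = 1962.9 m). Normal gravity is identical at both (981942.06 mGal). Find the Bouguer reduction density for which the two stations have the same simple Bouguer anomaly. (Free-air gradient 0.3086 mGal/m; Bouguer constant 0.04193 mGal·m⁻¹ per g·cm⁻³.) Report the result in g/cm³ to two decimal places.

2.00

Δg_obs = 981588.56 − 981842.93 = -254.37 mGal over Δh = 1962.9 − 830.5 = 1132.4 m
Equal Bouguer anomalies ⇒ Δg_obs + (0.3086 − 0.04193ρ)·Δh = 0
0.3086 − 0.04193ρ = −Δg_obs/Δh = 0.22463
ρ = (0.3086 − 0.22463) / 0.04193 = 2.00 g/cm³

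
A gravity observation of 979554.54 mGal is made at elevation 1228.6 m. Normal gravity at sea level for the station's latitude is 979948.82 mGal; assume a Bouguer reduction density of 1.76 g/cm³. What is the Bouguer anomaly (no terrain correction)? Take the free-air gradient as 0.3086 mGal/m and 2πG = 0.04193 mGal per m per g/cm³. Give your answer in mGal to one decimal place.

-105.8

Free-air correction = 0.3086 × 1228.6 = 379.15 mGal
Free-air anomaly = 979554.54 − 979948.82 + (379.15) = -15.13 mGal
Bouguer slab correction = 0.04193 × 1.76 × 1228.6 = 90.67 mGal
Simple Bouguer anomaly = -15.13 − (90.67) = -105.80 mGal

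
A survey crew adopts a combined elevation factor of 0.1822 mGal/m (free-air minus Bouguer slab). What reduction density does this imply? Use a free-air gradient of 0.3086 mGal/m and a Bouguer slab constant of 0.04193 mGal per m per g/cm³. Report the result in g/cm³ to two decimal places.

0.1822 = 0.3086 − 0.04193 × ρ
ρ = (0.3086 − 0.1822) / 0.04193 = 3.01 g/cm³

3.01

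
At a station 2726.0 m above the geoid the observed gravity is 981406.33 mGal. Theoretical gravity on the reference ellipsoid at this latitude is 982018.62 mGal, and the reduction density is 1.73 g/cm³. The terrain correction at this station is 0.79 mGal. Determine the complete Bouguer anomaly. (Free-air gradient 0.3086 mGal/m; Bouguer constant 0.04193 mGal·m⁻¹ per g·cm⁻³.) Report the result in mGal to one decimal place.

Free-air correction = 0.3086 × 2726.0 = 841.24 mGal
Free-air anomaly = 981406.33 − 982018.62 + (841.24) = 228.95 mGal
Bouguer slab correction = 0.04193 × 1.73 × 2726.0 = 197.74 mGal
Simple Bouguer anomaly = 228.95 − (197.74) = 31.21 mGal
Complete Bouguer anomaly = 31.21 + 0.79 = 32.00 mGal

32.0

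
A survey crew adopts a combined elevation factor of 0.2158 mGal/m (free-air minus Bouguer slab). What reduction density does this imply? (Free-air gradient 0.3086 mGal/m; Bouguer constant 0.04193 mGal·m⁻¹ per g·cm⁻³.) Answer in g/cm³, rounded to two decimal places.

0.2158 = 0.3086 − 0.04193 × ρ
ρ = (0.3086 − 0.2158) / 0.04193 = 2.21 g/cm³

2.21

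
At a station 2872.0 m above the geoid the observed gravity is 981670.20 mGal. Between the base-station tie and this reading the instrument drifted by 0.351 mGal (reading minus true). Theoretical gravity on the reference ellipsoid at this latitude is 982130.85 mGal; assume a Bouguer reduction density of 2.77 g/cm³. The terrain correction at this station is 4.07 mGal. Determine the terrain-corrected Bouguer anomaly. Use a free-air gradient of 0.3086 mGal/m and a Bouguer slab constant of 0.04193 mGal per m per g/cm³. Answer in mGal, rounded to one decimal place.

Drift-corrected reading = 981670.20 − (0.351) = 981669.849 mGal
Free-air correction = 0.3086 × 2872.0 = 886.30 mGal
Free-air anomaly = 981669.849 − 982130.85 + (886.30) = 425.299 mGal
Bouguer slab correction = 0.04193 × 2.77 × 2872.0 = 333.57 mGal
Simple Bouguer anomaly = 425.299 − (333.57) = 91.729 mGal
Complete Bouguer anomaly = 91.729 + 4.07 = 95.799 mGal

95.8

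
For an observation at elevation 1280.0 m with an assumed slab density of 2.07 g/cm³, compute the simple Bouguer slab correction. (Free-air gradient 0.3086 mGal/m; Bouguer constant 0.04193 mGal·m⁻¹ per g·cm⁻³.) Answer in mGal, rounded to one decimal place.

111.1

Bouguer slab correction = 0.04193 × 2.07 × 1280.0 = 111.1 mGal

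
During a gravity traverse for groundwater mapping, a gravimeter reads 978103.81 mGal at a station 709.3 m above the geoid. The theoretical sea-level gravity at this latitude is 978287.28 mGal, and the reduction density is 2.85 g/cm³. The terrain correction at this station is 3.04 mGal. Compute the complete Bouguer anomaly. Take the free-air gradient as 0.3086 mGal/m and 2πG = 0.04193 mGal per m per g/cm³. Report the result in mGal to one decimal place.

-46.3

Free-air correction = 0.3086 × 709.3 = 218.89 mGal
Free-air anomaly = 978103.81 − 978287.28 + (218.89) = 35.42 mGal
Bouguer slab correction = 0.04193 × 2.85 × 709.3 = 84.76 mGal
Simple Bouguer anomaly = 35.42 − (84.76) = -49.34 mGal
Complete Bouguer anomaly = -49.34 + 3.04 = -46.30 mGal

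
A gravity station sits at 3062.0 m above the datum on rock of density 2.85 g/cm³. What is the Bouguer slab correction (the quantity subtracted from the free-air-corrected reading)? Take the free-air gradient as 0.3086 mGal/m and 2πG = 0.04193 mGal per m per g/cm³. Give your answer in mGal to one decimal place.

Bouguer slab correction = 0.04193 × 2.85 × 3062.0 = 365.9 mGal

365.9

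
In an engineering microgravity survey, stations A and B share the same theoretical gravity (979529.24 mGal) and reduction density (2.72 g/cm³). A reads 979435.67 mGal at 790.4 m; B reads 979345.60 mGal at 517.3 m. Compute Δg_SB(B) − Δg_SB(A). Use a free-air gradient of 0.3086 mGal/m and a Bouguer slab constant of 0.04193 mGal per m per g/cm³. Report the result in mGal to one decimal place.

Δg_SB(A) = 979435.67 − 979529.24 + 0.3086×790.4 − 0.04193×2.72×790.4 = 60.20 mGal
Δg_SB(B) = 979345.60 − 979529.24 + 0.3086×517.3 − 0.04193×2.72×517.3 = -83.00 mGal
Difference = -83.00 − (60.20) = -143.20 mGal

-143.2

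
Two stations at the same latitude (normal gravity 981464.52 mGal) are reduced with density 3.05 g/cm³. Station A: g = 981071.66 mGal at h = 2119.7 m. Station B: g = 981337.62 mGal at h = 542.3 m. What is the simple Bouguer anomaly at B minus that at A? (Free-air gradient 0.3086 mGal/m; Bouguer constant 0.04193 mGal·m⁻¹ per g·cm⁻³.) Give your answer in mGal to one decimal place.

Δg_SB(A) = 981071.66 − 981464.52 + 0.3086×2119.7 − 0.04193×3.05×2119.7 = -9.80 mGal
Δg_SB(B) = 981337.62 − 981464.52 + 0.3086×542.3 − 0.04193×3.05×542.3 = -28.90 mGal
Difference = -28.90 − (-9.80) = -19.10 mGal

-19.1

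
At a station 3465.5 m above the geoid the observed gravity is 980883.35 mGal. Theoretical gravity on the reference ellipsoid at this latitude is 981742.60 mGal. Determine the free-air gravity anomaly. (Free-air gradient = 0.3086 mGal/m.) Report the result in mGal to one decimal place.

210.2

Free-air correction = 0.3086 × 3465.5 = 1069.45 mGal
Free-air anomaly = 980883.35 − 981742.60 + (1069.45) = 210.20 mGal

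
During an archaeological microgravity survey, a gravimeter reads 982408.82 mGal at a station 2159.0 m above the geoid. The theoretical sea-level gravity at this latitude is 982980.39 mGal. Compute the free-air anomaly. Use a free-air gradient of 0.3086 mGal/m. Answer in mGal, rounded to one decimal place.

Free-air correction = 0.3086 × 2159.0 = 666.27 mGal
Free-air anomaly = 982408.82 − 982980.39 + (666.27) = 94.70 mGal

94.7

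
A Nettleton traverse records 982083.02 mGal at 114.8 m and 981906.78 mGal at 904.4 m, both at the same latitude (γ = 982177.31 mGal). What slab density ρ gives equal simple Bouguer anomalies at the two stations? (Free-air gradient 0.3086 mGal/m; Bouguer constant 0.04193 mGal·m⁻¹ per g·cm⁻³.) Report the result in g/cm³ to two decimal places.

Δg_obs = 981906.78 − 982083.02 = -176.24 mGal over Δh = 904.4 − 114.8 = 789.6 m
Equal Bouguer anomalies ⇒ Δg_obs + (0.3086 − 0.04193ρ)·Δh = 0
0.3086 − 0.04193ρ = −Δg_obs/Δh = 0.22320
ρ = (0.3086 − 0.22320) / 0.04193 = 2.04 g/cm³

2.04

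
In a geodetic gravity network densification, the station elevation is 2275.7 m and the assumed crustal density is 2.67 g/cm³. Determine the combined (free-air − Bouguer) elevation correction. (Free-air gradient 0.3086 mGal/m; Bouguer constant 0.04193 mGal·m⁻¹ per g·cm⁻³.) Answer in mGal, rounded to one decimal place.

447.5

Combined gradient = 0.3086 − 0.04193 × 2.67 = 0.1966469 mGal/m
Combined elevation correction = 0.1966469 × 2275.7 = 447.5 mGal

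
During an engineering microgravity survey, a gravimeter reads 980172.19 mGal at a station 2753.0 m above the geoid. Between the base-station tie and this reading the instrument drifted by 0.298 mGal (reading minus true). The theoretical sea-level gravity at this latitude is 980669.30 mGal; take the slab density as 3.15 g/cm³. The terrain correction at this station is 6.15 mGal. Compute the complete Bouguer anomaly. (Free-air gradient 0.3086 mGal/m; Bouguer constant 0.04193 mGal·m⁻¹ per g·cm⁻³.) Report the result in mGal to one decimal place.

Drift-corrected reading = 980172.19 − (0.298) = 980171.892 mGal
Free-air correction = 0.3086 × 2753.0 = 849.58 mGal
Free-air anomaly = 980171.892 − 980669.30 + (849.58) = 352.172 mGal
Bouguer slab correction = 0.04193 × 3.15 × 2753.0 = 363.61 mGal
Simple Bouguer anomaly = 352.172 − (363.61) = -11.438 mGal
Complete Bouguer anomaly = -11.438 + 6.15 = -5.288 mGal

-5.3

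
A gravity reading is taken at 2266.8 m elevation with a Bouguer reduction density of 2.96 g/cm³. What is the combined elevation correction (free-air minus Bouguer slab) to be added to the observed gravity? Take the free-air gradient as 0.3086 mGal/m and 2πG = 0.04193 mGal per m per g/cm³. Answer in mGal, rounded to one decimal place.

418.2

Combined gradient = 0.3086 − 0.04193 × 2.96 = 0.1844872 mGal/m
Combined elevation correction = 0.1844872 × 2266.8 = 418.2 mGal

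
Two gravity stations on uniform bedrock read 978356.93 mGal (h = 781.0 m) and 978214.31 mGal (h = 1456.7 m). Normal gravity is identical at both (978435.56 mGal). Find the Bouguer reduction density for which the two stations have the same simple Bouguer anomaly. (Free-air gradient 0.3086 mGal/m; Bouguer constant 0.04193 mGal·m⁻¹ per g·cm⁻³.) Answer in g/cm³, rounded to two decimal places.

Δg_obs = 978214.31 − 978356.93 = -142.62 mGal over Δh = 1456.7 − 781.0 = 675.7 m
Equal Bouguer anomalies ⇒ Δg_obs + (0.3086 − 0.04193ρ)·Δh = 0
0.3086 − 0.04193ρ = −Δg_obs/Δh = 0.21107
ρ = (0.3086 − 0.21107) / 0.04193 = 2.33 g/cm³

2.33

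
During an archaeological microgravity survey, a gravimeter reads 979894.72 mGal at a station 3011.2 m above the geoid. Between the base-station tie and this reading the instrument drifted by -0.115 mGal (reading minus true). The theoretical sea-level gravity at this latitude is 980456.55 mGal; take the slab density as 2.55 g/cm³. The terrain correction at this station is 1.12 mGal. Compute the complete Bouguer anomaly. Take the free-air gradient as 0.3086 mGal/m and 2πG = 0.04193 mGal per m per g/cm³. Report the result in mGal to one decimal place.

Drift-corrected reading = 979894.72 − (-0.115) = 979894.835 mGal
Free-air correction = 0.3086 × 3011.2 = 929.26 mGal
Free-air anomaly = 979894.835 − 980456.55 + (929.26) = 367.545 mGal
Bouguer slab correction = 0.04193 × 2.55 × 3011.2 = 321.96 mGal
Simple Bouguer anomaly = 367.545 − (321.96) = 45.585 mGal
Complete Bouguer anomaly = 45.585 + 1.12 = 46.705 mGal

46.7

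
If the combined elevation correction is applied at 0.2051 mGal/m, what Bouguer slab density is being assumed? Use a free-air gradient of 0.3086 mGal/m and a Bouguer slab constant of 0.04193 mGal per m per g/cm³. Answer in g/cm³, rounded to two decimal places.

2.47

0.2051 = 0.3086 − 0.04193 × ρ
ρ = (0.3086 − 0.2051) / 0.04193 = 2.47 g/cm³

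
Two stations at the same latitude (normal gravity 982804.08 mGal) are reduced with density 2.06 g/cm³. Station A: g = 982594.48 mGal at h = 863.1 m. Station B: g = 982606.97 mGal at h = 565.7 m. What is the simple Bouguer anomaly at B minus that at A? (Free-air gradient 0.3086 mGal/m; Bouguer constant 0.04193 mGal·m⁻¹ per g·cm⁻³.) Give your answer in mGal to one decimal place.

Δg_SB(A) = 982594.48 − 982804.08 + 0.3086×863.1 − 0.04193×2.06×863.1 = -17.80 mGal
Δg_SB(B) = 982606.97 − 982804.08 + 0.3086×565.7 − 0.04193×2.06×565.7 = -71.40 mGal
Difference = -71.40 − (-17.80) = -53.60 mGal

-53.6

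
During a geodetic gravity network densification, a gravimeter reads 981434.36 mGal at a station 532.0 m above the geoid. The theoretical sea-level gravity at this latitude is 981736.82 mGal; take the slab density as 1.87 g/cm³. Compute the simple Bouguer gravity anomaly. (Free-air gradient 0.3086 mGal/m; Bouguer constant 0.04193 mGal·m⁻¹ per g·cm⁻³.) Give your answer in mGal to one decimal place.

Free-air correction = 0.3086 × 532.0 = 164.18 mGal
Free-air anomaly = 981434.36 − 981736.82 + (164.18) = -138.28 mGal
Bouguer slab correction = 0.04193 × 1.87 × 532.0 = 41.71 mGal
Simple Bouguer anomaly = -138.28 − (41.71) = -179.99 mGal

-180.0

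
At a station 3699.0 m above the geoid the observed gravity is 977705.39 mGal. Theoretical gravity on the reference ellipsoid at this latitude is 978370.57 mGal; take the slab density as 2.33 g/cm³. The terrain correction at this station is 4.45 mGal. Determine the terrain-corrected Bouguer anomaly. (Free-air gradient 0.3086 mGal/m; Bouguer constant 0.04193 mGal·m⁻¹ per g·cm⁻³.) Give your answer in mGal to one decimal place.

119.4

Free-air correction = 0.3086 × 3699.0 = 1141.51 mGal
Free-air anomaly = 977705.39 − 978370.57 + (1141.51) = 476.33 mGal
Bouguer slab correction = 0.04193 × 2.33 × 3699.0 = 361.38 mGal
Simple Bouguer anomaly = 476.33 − (361.38) = 114.95 mGal
Complete Bouguer anomaly = 114.95 + 4.45 = 119.40 mGal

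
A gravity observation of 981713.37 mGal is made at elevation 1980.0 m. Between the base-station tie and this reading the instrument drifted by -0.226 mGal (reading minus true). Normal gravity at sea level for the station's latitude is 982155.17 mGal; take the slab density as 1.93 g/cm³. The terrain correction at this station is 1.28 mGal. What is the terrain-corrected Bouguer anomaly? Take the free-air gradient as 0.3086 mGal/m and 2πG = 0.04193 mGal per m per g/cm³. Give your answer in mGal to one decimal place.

10.5

Drift-corrected reading = 981713.37 − (-0.226) = 981713.596 mGal
Free-air correction = 0.3086 × 1980.0 = 611.03 mGal
Free-air anomaly = 981713.596 − 982155.17 + (611.03) = 169.456 mGal
Bouguer slab correction = 0.04193 × 1.93 × 1980.0 = 160.23 mGal
Simple Bouguer anomaly = 169.456 − (160.23) = 9.226 mGal
Complete Bouguer anomaly = 9.226 + 1.28 = 10.506 mGal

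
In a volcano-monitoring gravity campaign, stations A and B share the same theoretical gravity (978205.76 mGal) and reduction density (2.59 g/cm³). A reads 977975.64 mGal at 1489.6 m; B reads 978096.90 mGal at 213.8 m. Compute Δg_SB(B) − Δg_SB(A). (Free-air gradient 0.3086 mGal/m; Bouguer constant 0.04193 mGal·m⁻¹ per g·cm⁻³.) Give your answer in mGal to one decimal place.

Δg_SB(A) = 977975.64 − 978205.76 + 0.3086×1489.6 − 0.04193×2.59×1489.6 = 67.80 mGal
Δg_SB(B) = 978096.90 − 978205.76 + 0.3086×213.8 − 0.04193×2.59×213.8 = -66.10 mGal
Difference = -66.10 − (67.80) = -133.90 mGal

-133.9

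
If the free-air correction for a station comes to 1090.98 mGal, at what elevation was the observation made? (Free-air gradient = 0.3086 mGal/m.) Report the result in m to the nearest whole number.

h = 1090.98 / 0.3086 = 3535.26 m

3535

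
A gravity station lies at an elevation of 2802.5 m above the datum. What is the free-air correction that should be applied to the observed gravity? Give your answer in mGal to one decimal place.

Free-air correction = 0.3086 × 2802.5 = 864.9 mGal

864.9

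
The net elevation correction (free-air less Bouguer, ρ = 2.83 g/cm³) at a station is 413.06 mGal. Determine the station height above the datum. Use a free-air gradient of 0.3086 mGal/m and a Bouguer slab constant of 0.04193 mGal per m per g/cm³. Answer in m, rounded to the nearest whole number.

2175

Combined gradient = 0.3086 − 0.04193 × 2.83 = 0.1899381 mGal/m
h = 413.06 / 0.1899381 = 2174.71 m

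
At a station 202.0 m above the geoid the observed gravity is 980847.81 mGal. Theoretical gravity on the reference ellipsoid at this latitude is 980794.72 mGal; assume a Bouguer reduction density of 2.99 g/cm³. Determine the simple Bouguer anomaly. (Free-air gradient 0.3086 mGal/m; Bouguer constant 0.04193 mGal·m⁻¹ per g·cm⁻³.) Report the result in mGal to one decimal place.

90.1

Free-air correction = 0.3086 × 202.0 = 62.34 mGal
Free-air anomaly = 980847.81 − 980794.72 + (62.34) = 115.43 mGal
Bouguer slab correction = 0.04193 × 2.99 × 202.0 = 25.32 mGal
Simple Bouguer anomaly = 115.43 − (25.32) = 90.11 mGal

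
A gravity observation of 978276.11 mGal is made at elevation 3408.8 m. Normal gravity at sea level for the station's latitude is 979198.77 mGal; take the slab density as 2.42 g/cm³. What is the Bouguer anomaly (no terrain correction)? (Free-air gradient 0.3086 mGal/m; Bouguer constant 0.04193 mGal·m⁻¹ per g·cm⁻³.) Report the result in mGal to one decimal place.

-216.6

Free-air correction = 0.3086 × 3408.8 = 1051.96 mGal
Free-air anomaly = 978276.11 − 979198.77 + (1051.96) = 129.30 mGal
Bouguer slab correction = 0.04193 × 2.42 × 3408.8 = 345.89 mGal
Simple Bouguer anomaly = 129.30 − (345.89) = -216.59 mGal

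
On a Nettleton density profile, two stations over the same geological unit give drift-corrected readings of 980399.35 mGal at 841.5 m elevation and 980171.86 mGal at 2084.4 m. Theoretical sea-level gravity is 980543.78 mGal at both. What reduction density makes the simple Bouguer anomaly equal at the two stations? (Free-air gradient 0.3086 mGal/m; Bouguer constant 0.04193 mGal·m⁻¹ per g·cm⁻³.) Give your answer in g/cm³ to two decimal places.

2.99

Δg_obs = 980171.86 − 980399.35 = -227.49 mGal over Δh = 2084.4 − 841.5 = 1242.9 m
Equal Bouguer anomalies ⇒ Δg_obs + (0.3086 − 0.04193ρ)·Δh = 0
0.3086 − 0.04193ρ = −Δg_obs/Δh = 0.18303
ρ = (0.3086 − 0.18303) / 0.04193 = 2.99 g/cm³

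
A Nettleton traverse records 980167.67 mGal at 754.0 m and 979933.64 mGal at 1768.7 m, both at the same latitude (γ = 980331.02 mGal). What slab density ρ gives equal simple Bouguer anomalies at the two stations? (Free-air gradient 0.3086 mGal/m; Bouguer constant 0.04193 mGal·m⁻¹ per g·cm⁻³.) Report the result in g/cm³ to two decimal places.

1.86

Δg_obs = 979933.64 − 980167.67 = -234.03 mGal over Δh = 1768.7 − 754.0 = 1014.7 m
Equal Bouguer anomalies ⇒ Δg_obs + (0.3086 − 0.04193ρ)·Δh = 0
0.3086 − 0.04193ρ = −Δg_obs/Δh = 0.23064
ρ = (0.3086 − 0.23064) / 0.04193 = 1.86 g/cm³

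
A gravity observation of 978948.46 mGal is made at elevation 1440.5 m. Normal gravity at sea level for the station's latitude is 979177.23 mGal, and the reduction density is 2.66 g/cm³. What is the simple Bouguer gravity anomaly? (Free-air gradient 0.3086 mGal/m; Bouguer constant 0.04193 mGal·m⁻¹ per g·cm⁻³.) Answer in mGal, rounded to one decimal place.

55.1

Free-air correction = 0.3086 × 1440.5 = 444.54 mGal
Free-air anomaly = 978948.46 − 979177.23 + (444.54) = 215.77 mGal
Bouguer slab correction = 0.04193 × 2.66 × 1440.5 = 160.66 mGal
Simple Bouguer anomaly = 215.77 − (160.66) = 55.11 mGal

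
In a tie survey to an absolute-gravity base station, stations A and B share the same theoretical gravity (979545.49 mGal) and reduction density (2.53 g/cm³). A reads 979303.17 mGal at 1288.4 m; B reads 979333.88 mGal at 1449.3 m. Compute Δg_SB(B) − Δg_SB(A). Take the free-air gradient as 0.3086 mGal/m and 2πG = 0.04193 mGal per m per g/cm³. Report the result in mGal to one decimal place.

Δg_SB(A) = 979303.17 − 979545.49 + 0.3086×1288.4 − 0.04193×2.53×1288.4 = 18.60 mGal
Δg_SB(B) = 979333.88 − 979545.49 + 0.3086×1449.3 − 0.04193×2.53×1449.3 = 81.90 mGal
Difference = 81.90 − (18.60) = 63.30 mGal

63.3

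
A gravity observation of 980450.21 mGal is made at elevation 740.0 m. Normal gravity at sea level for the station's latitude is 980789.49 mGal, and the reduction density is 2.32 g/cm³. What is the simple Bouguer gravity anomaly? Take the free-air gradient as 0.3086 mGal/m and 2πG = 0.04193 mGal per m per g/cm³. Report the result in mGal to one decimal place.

-182.9

Free-air correction = 0.3086 × 740.0 = 228.36 mGal
Free-air anomaly = 980450.21 − 980789.49 + (228.36) = -110.92 mGal
Bouguer slab correction = 0.04193 × 2.32 × 740.0 = 71.99 mGal
Simple Bouguer anomaly = -110.92 − (71.99) = -182.91 mGal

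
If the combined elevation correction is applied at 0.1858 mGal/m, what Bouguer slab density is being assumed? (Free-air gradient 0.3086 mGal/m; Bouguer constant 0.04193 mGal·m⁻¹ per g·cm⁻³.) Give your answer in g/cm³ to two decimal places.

0.1858 = 0.3086 − 0.04193 × ρ
ρ = (0.3086 − 0.1858) / 0.04193 = 2.93 g/cm³

2.93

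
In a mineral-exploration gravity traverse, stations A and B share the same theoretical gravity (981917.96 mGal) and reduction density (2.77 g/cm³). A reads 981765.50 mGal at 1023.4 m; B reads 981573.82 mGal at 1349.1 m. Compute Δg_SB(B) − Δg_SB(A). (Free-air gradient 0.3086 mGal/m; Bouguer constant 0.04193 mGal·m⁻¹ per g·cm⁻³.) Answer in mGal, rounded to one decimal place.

-129.0

Δg_SB(A) = 981765.50 − 981917.96 + 0.3086×1023.4 − 0.04193×2.77×1023.4 = 44.50 mGal
Δg_SB(B) = 981573.82 − 981917.96 + 0.3086×1349.1 − 0.04193×2.77×1349.1 = -84.50 mGal
Difference = -84.50 − (44.50) = -129.00 mGal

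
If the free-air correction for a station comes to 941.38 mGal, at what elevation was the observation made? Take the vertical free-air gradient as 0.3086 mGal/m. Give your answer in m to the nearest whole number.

3050

h = 941.38 / 0.3086 = 3050.49 m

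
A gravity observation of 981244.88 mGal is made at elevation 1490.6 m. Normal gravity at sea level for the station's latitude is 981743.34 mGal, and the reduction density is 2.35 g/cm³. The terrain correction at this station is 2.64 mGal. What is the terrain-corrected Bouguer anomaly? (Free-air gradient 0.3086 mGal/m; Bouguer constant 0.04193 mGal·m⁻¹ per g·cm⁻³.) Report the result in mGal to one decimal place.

-182.7

Free-air correction = 0.3086 × 1490.6 = 460.00 mGal
Free-air anomaly = 981244.88 − 981743.34 + (460.00) = -38.46 mGal
Bouguer slab correction = 0.04193 × 2.35 × 1490.6 = 146.88 mGal
Simple Bouguer anomaly = -38.46 − (146.88) = -185.34 mGal
Complete Bouguer anomaly = -185.34 + 2.64 = -182.70 mGal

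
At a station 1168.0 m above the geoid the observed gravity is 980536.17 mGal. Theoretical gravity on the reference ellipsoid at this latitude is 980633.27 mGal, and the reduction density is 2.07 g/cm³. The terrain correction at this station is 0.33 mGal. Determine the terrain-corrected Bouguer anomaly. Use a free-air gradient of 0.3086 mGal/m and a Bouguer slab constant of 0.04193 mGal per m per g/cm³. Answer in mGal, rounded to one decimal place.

162.3

Free-air correction = 0.3086 × 1168.0 = 360.44 mGal
Free-air anomaly = 980536.17 − 980633.27 + (360.44) = 263.34 mGal
Bouguer slab correction = 0.04193 × 2.07 × 1168.0 = 101.38 mGal
Simple Bouguer anomaly = 263.34 − (101.38) = 161.96 mGal
Complete Bouguer anomaly = 161.96 + 0.33 = 162.29 mGal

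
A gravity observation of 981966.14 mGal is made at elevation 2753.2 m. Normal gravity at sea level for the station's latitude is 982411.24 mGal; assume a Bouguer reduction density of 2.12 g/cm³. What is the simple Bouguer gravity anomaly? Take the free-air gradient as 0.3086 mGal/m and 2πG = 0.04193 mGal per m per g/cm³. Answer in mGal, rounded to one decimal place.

Free-air correction = 0.3086 × 2753.2 = 849.64 mGal
Free-air anomaly = 981966.14 − 982411.24 + (849.64) = 404.54 mGal
Bouguer slab correction = 0.04193 × 2.12 × 2753.2 = 244.74 mGal
Simple Bouguer anomaly = 404.54 − (244.74) = 159.80 mGal

159.8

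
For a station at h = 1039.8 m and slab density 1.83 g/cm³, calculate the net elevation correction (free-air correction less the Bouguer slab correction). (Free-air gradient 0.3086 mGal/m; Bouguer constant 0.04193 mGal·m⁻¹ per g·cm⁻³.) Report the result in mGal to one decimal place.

241.1

Combined gradient = 0.3086 − 0.04193 × 1.83 = 0.2318681 mGal/m
Combined elevation correction = 0.2318681 × 1039.8 = 241.1 mGal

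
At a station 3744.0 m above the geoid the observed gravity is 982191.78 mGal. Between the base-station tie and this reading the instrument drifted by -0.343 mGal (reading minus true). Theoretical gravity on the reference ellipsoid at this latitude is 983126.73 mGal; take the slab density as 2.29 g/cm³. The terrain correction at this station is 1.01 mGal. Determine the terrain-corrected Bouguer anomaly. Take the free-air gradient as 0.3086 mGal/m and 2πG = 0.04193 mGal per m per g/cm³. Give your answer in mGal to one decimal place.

-137.7

Drift-corrected reading = 982191.78 − (-0.343) = 982192.123 mGal
Free-air correction = 0.3086 × 3744.0 = 1155.40 mGal
Free-air anomaly = 982192.123 − 983126.73 + (1155.40) = 220.793 mGal
Bouguer slab correction = 0.04193 × 2.29 × 3744.0 = 359.50 mGal
Simple Bouguer anomaly = 220.793 − (359.50) = -138.707 mGal
Complete Bouguer anomaly = -138.707 + 1.01 = -137.697 mGal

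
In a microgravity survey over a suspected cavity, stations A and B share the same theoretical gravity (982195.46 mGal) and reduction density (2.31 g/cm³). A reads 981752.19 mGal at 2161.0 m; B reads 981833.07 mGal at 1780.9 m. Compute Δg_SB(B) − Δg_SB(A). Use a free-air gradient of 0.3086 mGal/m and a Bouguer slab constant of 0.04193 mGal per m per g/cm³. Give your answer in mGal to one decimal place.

0.4

Δg_SB(A) = 981752.19 − 982195.46 + 0.3086×2161.0 − 0.04193×2.31×2161.0 = 14.30 mGal
Δg_SB(B) = 981833.07 − 982195.46 + 0.3086×1780.9 − 0.04193×2.31×1780.9 = 14.70 mGal
Difference = 14.70 − (14.30) = 0.40 mGal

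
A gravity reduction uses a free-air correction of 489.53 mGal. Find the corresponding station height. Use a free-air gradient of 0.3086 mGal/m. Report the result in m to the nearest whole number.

1586

h = 489.53 / 0.3086 = 1586.29 m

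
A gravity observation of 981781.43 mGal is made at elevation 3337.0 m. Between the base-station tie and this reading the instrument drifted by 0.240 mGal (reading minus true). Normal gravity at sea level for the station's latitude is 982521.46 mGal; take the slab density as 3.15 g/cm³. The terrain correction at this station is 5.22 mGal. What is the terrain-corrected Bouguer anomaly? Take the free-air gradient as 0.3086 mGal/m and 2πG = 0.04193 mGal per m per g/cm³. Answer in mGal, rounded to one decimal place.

-146.0

Drift-corrected reading = 981781.43 − (0.240) = 981781.190 mGal
Free-air correction = 0.3086 × 3337.0 = 1029.80 mGal
Free-air anomaly = 981781.190 − 982521.46 + (1029.80) = 289.530 mGal
Bouguer slab correction = 0.04193 × 3.15 × 3337.0 = 440.75 mGal
Simple Bouguer anomaly = 289.530 − (440.75) = -151.220 mGal
Complete Bouguer anomaly = -151.220 + 5.22 = -146.000 mGal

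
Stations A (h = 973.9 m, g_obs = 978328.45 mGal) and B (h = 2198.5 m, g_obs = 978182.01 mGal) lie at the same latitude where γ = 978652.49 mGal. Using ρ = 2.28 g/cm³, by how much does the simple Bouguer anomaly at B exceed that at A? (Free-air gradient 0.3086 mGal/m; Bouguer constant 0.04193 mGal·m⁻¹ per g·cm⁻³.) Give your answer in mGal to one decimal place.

Δg_SB(A) = 978328.45 − 978652.49 + 0.3086×973.9 − 0.04193×2.28×973.9 = -116.60 mGal
Δg_SB(B) = 978182.01 − 978652.49 + 0.3086×2198.5 − 0.04193×2.28×2198.5 = -2.20 mGal
Difference = -2.20 − (-116.60) = 114.40 mGal

114.4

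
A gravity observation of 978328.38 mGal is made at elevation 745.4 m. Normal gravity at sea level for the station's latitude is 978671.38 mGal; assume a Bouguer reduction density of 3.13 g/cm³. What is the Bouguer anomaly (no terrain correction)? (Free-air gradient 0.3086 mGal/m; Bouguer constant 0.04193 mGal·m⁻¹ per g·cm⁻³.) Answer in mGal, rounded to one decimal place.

-210.8

Free-air correction = 0.3086 × 745.4 = 230.03 mGal
Free-air anomaly = 978328.38 − 978671.38 + (230.03) = -112.97 mGal
Bouguer slab correction = 0.04193 × 3.13 × 745.4 = 97.83 mGal
Simple Bouguer anomaly = -112.97 − (97.83) = -210.80 mGal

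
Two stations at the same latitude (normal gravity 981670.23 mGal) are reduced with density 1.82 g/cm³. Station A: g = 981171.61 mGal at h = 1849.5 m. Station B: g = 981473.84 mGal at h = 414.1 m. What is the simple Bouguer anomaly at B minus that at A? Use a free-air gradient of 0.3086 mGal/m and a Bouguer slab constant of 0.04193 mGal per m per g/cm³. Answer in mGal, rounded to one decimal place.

-31.2

Δg_SB(A) = 981171.61 − 981670.23 + 0.3086×1849.5 − 0.04193×1.82×1849.5 = -69.00 mGal
Δg_SB(B) = 981473.84 − 981670.23 + 0.3086×414.1 − 0.04193×1.82×414.1 = -100.20 mGal
Difference = -100.20 − (-69.00) = -31.20 mGal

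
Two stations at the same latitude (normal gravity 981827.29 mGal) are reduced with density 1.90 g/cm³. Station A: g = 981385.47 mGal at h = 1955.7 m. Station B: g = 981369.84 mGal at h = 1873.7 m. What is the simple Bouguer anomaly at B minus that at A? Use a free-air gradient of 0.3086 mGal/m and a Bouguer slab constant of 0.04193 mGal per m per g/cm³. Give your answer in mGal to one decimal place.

Δg_SB(A) = 981385.47 − 981827.29 + 0.3086×1955.7 − 0.04193×1.90×1955.7 = 5.90 mGal
Δg_SB(B) = 981369.84 − 981827.29 + 0.3086×1873.7 − 0.04193×1.90×1873.7 = -28.50 mGal
Difference = -28.50 − (5.90) = -34.40 mGal

-34.4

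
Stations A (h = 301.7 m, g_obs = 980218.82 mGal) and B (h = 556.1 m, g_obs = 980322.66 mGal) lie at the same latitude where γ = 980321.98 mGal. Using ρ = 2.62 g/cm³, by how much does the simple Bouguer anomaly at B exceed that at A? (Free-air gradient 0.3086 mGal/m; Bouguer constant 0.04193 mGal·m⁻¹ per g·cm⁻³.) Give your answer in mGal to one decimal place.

154.4

Δg_SB(A) = 980218.82 − 980321.98 + 0.3086×301.7 − 0.04193×2.62×301.7 = -43.20 mGal
Δg_SB(B) = 980322.66 − 980321.98 + 0.3086×556.1 − 0.04193×2.62×556.1 = 111.20 mGal
Difference = 111.20 − (-43.20) = 154.40 mGal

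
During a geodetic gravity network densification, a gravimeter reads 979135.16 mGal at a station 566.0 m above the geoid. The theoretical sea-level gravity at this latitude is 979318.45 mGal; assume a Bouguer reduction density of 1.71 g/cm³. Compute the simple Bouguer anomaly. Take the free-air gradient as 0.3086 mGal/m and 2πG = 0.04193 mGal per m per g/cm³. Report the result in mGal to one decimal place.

Free-air correction = 0.3086 × 566.0 = 174.67 mGal
Free-air anomaly = 979135.16 − 979318.45 + (174.67) = -8.62 mGal
Bouguer slab correction = 0.04193 × 1.71 × 566.0 = 40.58 mGal
Simple Bouguer anomaly = -8.62 − (40.58) = -49.20 mGal

-49.2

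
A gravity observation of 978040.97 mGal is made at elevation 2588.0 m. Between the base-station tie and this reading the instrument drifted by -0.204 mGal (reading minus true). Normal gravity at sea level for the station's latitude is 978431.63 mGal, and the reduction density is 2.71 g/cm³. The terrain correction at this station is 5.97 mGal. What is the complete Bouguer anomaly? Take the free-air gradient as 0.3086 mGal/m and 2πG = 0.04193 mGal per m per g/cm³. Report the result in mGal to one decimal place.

Drift-corrected reading = 978040.97 − (-0.204) = 978041.174 mGal
Free-air correction = 0.3086 × 2588.0 = 798.66 mGal
Free-air anomaly = 978041.174 − 978431.63 + (798.66) = 408.204 mGal
Bouguer slab correction = 0.04193 × 2.71 × 2588.0 = 294.08 mGal
Simple Bouguer anomaly = 408.204 − (294.08) = 114.124 mGal
Complete Bouguer anomaly = 114.124 + 5.97 = 120.094 mGal

120.1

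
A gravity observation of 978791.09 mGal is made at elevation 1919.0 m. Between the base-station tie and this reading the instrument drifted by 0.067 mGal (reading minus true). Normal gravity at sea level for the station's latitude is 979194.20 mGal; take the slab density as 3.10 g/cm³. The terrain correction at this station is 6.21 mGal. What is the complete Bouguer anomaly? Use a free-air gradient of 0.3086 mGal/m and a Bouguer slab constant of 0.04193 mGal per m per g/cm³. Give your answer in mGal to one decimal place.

Drift-corrected reading = 978791.09 − (0.067) = 978791.023 mGal
Free-air correction = 0.3086 × 1919.0 = 592.20 mGal
Free-air anomaly = 978791.023 − 979194.20 + (592.20) = 189.023 mGal
Bouguer slab correction = 0.04193 × 3.10 × 1919.0 = 249.44 mGal
Simple Bouguer anomaly = 189.023 − (249.44) = -60.417 mGal
Complete Bouguer anomaly = -60.417 + 6.21 = -54.207 mGal

-54.2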